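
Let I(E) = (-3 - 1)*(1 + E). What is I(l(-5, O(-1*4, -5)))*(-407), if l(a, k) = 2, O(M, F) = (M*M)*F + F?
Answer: 4884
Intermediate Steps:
O(M, F) = F + F*M**2 (O(M, F) = M**2*F + F = F*M**2 + F = F + F*M**2)
I(E) = -4 - 4*E (I(E) = -4*(1 + E) = -4 - 4*E)
I(l(-5, O(-1*4, -5)))*(-407) = (-4 - 4*2)*(-407) = (-4 - 8)*(-407) = -12*(-407) = 4884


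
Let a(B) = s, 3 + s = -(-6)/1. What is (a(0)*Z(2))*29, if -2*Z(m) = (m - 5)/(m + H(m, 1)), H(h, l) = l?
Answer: 87/2 ≈ 43.500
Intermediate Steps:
s = 3 (s = -3 - (-6)/1 = -3 - (-6) = -3 - 1*(-6) = -3 + 6 = 3)
Z(m) = -(-5 + m)/(2*(1 + m)) (Z(m) = -(m - 5)/(2*(m + 1)) = -(-5 + m)/(2*(1 + m)))
a(B) = 3
(a(0)*Z(2))*29 = (3*((5 - 1*2)/(2*(1 + 2))))*29 = (3*((½)*(5 - 2)/3))*29 = (3*((½)*(⅓)*3))*29 = (3*(½))*29 = (3/2)*29 = 87/2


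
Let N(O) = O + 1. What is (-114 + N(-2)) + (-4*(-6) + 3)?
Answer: -88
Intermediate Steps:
N(O) = 1 + O
(-114 + N(-2)) + (-4*(-6) + 3) = (-114 + (1 - 2)) + (-4*(-6) + 3) = (-114 - 1) + (24 + 3) = -115 + 27 = -88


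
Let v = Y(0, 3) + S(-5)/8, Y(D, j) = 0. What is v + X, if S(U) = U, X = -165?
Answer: -1325/8 ≈ -165.63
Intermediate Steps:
v = -5/8 (v = 0 - 5/8 = -5/8 ≈ -0.62500)
v + X = -5/8 - 165 = -1325/8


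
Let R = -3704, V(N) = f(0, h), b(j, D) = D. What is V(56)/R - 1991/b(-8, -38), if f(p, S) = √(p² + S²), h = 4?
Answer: 460907/8797 ≈ 52.394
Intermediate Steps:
f(p, S) = √(S² + p²)
V(N) = 4 (V(N) = √(4² + 0²) = √(16 + 0) = √16 = 4)
V(56)/R - 1991/b(-8, -38) = 4/(-3704) - 1991/(-38) = 4*(-1/3704) - 1991*(-1/38) = -1/926 + 1991/38 = 460907/8797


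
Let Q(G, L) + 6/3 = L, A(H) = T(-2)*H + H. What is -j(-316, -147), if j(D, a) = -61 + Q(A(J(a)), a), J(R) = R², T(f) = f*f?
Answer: 210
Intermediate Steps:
T(f) = f²
A(H) = 5*H (A(H) = (-2)²*H + H = 4*H + H = 5*H)
Q(G, L) = -2 + L
j(D, a) = -63 + a (j(D, a) = -61 + (-2 + a) = -63 + a)
-j(-316, -147) = -(-63 - 147) = -1*(-210) = 210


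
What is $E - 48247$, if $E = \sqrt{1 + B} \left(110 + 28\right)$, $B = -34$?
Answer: $-48247 + 138 i \sqrt{33} \approx -48247.0 + 792.75 i$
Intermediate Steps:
$E = 138 i \sqrt{33}$ ($E = \sqrt{1 - 34} \left(110 + 28\right) = \sqrt{-33} \cdot 138 = i \sqrt{33} \cdot 138 = 138 i \sqrt{33} \approx 792.75 i$)
$E - 48247 = 138 i \sqrt{33} - 48247 = -48247 + 138 i \sqrt{33}$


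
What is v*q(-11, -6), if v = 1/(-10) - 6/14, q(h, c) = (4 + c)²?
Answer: -74/35 ≈ -2.1143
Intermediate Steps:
v = -37/70 (v = 1*(-⅒) - 6*1/14 = -⅒ - 3/7 = -37/70 ≈ -0.52857)
v*q(-11, -6) = -37*(4 - 6)²/70 = -37/70*(-2)² = -37/70*4 = -74/35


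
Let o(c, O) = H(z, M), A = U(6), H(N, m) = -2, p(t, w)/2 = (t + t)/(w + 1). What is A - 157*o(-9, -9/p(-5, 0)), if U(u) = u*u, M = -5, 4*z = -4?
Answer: 350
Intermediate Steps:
p(t, w) = 4*t/(1 + w) (p(t, w) = 2*((t + t)/(w + 1)) = 2*((2*t)/(1 + w)) = 2*(2*t/(1 + w)) = 4*t/(1 + w))
z = -1 (z = (¼)*(-4) = -1)
U(u) = u²
A = 36 (A = 6² = 36)
o(c, O) = -2
A - 157*o(-9, -9/p(-5, 0)) = 36 - 157*(-2) = 36 + 314 = 350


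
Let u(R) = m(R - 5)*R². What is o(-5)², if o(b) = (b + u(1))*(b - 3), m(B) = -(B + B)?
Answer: 576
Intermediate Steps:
m(B) = -2*B
u(R) = R²*(10 - 2*R) (u(R) = (-2*(R - 5))*R² = (-2*(-5 + R))*R² = (10 - 2*R)*R² = R²*(10 - 2*R))
o(b) = (-3 + b)*(8 + b) (o(b) = (b + 2*1²*(5 - 1*1))*(b - 3) = (b + 2*1*(5 - 1))*(-3 + b) = (b + 2*1*4)*(-3 + b) = (b + 8)*(-3 + b) = (8 + b)*(-3 + b) = (-3 + b)*(8 + b))
o(-5)² = (-24 + (-5)² + 5*(-5))² = (-24 + 25 - 25)² = (-24)² = 576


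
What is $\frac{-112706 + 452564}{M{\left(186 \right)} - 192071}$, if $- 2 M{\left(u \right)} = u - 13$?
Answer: $- \frac{226572}{128105} \approx -1.7686$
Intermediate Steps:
$M{\left(u \right)} = \frac{13}{2} - \frac{u}{2}$ ($M{\left(u \right)} = - \frac{u - 13}{2} = - \frac{-13 + u}{2} = \frac{13}{2} - \frac{u}{2}$)
$\frac{-112706 + 452564}{M{\left(186 \right)} - 192071} = \frac{-112706 + 452564}{\left(\frac{13}{2} - 93\right) - 192071} = \frac{339858}{\left(\frac{13}{2} - 93\right) - 192071} = \frac{339858}{- \frac{173}{2} - 192071} = \frac{339858}{- \frac{384315}{2}} = 339858 \left(- \frac{2}{384315}\right) = - \frac{226572}{128105}$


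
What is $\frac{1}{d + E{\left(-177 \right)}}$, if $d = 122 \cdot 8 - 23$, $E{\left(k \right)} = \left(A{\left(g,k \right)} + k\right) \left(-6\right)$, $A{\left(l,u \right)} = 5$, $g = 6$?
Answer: $\frac{1}{1985} \approx 0.00050378$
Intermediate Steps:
$E{\left(k \right)} = -30 - 6 k$ ($E{\left(k \right)} = \left(5 + k\right) \left(-6\right) = -30 - 6 k$)
$d = 953$ ($d = 976 - 23 = 953$)
$\frac{1}{d + E{\left(-177 \right)}} = \frac{1}{953 - -1032} = \frac{1}{953 + \left(-30 + 1062\right)} = \frac{1}{953 + 1032} = \frac{1}{1985}$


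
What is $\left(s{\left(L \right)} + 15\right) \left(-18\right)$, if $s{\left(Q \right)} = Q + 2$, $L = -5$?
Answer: $-216$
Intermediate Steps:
$s{\left(Q \right)} = 2 + Q$
$\left(s{\left(L \right)} + 15\right) \left(-18\right) = \left(\left(2 - 5\right) + 15\right) \left(-18\right) = \left(-3 + 15\right) \left(-18\right) = 12 \left(-18\right) = -216$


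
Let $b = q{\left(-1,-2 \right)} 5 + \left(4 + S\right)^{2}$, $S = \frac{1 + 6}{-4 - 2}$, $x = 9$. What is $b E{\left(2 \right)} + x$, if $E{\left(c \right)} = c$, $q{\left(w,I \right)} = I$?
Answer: $\frac{91}{18} \approx 5.0556$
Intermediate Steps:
$S = - \frac{7}{6}$ ($S = \frac{7}{-6} = 7 \left(- \frac{1}{6}\right) = - \frac{7}{6} \approx -1.1667$)
$b = - \frac{71}{36}$ ($b = \left(-2\right) 5 + \left(4 - \frac{7}{6}\right)^{2} = -10 + \left(\frac{17}{6}\right)^{2} = -10 + \frac{289}{36} = - \frac{71}{36} \approx -1.9722$)
$b E{\left(2 \right)} + x = \left(- \frac{71}{36}\right) 2 + 9 = - \frac{71}{18} + 9 = \frac{91}{18}$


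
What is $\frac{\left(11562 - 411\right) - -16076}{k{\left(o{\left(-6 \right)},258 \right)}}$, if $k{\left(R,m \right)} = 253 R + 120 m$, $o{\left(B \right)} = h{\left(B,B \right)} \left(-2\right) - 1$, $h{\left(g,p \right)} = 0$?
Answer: $\frac{27227}{30707} \approx 0.88667$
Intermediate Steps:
$o{\left(B \right)} = -1$ ($o{\left(B \right)} = 0 \left(-2\right) - 1 = 0 - 1 = -1$)
$k{\left(R,m \right)} = 120 m + 253 R$
$\frac{\left(11562 - 411\right) - -16076}{k{\left(o{\left(-6 \right)},258 \right)}} = \frac{\left(11562 - 411\right) - -16076}{120 \cdot 258 + 253 \left(-1\right)} = \frac{11151 + 16076}{30960 - 253} = \frac{27227}{30707}$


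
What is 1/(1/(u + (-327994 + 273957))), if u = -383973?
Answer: -438010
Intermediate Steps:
1/(1/(u + (-327994 + 273957))) = 1/(1/(-383973 + (-327994 + 273957))) = 1/(1/(-383973 - 54037)) = 1/(1/(-438010)) = 1/(-1/438010) = -438010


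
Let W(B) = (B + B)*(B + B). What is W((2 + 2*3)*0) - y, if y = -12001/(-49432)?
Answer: -12001/49432 ≈ -0.24278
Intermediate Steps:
W(B) = 4*B**2 (W(B) = (2*B)*(2*B) = 4*B**2)
y = 12001/49432 (y = -12001*(-1/49432) = 12001/49432 ≈ 0.24278)
W((2 + 2*3)*0) - y = 4*((2 + 2*3)*0)**2 - 1*12001/49432 = 4*((2 + 6)*0)**2 - 12001/49432 = 4*(8*0)**2 - 12001/49432 = 4*0**2 - 12001/49432 = 4*0 - 12001/49432 = 0 - 12001/49432 = -12001/49432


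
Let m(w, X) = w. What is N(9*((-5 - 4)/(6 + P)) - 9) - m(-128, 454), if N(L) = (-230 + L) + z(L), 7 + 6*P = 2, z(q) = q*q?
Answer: 463488/961 ≈ 482.30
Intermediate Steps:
z(q) = q**2
P = -5/6 (P = -7/6 + (1/6)*2 = -7/6 + 1/3 = -5/6 ≈ -0.83333)
N(L) = -230 + L + L**2 (N(L) = (-230 + L) + L**2 = -230 + L + L**2)
N(9*((-5 - 4)/(6 + P)) - 9) - m(-128, 454) = (-230 + (9*((-5 - 4)/(6 - 5/6)) - 9) + (9*((-5 - 4)/(6 - 5/6)) - 9)**2) - 1*(-128) = (-230 + (9*(-9/31/6) - 9) + (9*(-9/31/6) - 9)**2) + 128 = (-230 + (9*(-9*6/31) - 9) + (9*(-9*6/31) - 9)**2) + 128 = (-230 + (9*(-54/31) - 9) + (9*(-54/31) - 9)**2) + 128 = (-230 + (-486/31 - 9) + (-486/31 - 9)**2) + 128 = (-230 - 765/31 + (-765/31)**2) + 128 = (-230 - 765/31 + 585225/961) + 128 = 340480/961 + 128 = 463488/961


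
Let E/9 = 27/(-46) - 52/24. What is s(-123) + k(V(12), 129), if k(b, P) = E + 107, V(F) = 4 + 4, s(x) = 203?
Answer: 6560/23 ≈ 285.22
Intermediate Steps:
V(F) = 8
E = -570/23 (E = 9*(27/(-46) - 52/24) = 9*(27*(-1/46) - 52*1/24) = 9*(-27/46 - 13/6) = 9*(-190/69) = -570/23 ≈ -24.783)
k(b, P) = 1891/23 (k(b, P) = -570/23 + 107 = 1891/23)
s(-123) + k(V(12), 129) = 203 + 1891/23 = 6560/23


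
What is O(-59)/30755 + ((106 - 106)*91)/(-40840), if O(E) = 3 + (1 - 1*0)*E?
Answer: -56/30755 ≈ -0.0018208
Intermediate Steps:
O(E) = 3 + E (O(E) = 3 + (1 + 0)*E = 3 + 1*E = 3 + E)
O(-59)/30755 + ((106 - 106)*91)/(-40840) = (3 - 59)/30755 + ((106 - 106)*91)/(-40840) = -56*1/30755 + (0*91)*(-1/40840) = -56/30755 + 0*(-1/40840) = -56/30755 + 0 = -56/30755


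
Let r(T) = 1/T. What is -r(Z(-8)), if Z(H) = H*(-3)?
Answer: -1/24 ≈ -0.041667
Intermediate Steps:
Z(H) = -3*H
-r(Z(-8)) = -1/((-3*(-8))) = -1/24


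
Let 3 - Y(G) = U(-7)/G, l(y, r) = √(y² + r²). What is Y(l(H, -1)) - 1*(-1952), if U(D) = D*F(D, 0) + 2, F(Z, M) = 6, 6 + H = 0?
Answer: 1955 + 40*√37/37 ≈ 1961.6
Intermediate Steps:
H = -6 (H = -6 + 0 = -6)
U(D) = 2 + 6*D (U(D) = D*6 + 2 = 6*D + 2 = 2 + 6*D)
l(y, r) = √(r² + y²)
Y(G) = 3 + 40/G (Y(G) = 3 - (2 + 6*(-7))/G = 3 - (2 - 42)/G = 3 - (-40)/G = 3 + 40/G)
Y(l(H, -1)) - 1*(-1952) = (3 + 40/(√((-1)² + (-6)²))) - 1*(-1952) = (3 + 40/(√(1 + 36))) + 1952 = (3 + 40/(√37)) + 1952 = (3 + 40*(√37/37)) + 1952 = (3 + 40*√37/37) + 1952 = 1955 + 40*√37/37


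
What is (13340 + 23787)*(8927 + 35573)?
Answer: 1652151500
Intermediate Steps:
(13340 + 23787)*(8927 + 35573) = 37127*44500 = 1652151500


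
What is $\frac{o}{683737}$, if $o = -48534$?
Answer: $- \frac{48534}{683737} \approx -0.070983$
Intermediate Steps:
$\frac{o}{683737} = - \frac{48534}{683737}$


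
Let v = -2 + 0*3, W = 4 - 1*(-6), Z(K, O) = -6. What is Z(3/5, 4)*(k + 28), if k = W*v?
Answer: -48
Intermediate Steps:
W = 10 (W = 4 + 6 = 10)
v = -2 (v = -2 + 0 = -2)
k = -20 (k = 10*(-2) = -20)
Z(3/5, 4)*(k + 28) = -6*(-20 + 28) = -6*8 = -48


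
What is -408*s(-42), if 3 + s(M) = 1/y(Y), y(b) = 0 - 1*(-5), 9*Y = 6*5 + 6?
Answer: 5712/5 ≈ 1142.4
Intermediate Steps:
Y = 4 (Y = (6*5 + 6)/9 = (30 + 6)/9 = (⅑)*36 = 4)
y(b) = 5 (y(b) = 0 + 5 = 5)
s(M) = -14/5 (s(M) = -3 + 1/5 = -3 + ⅕ = -14/5)
-408*s(-42) = -408*(-14/5) = 5712/5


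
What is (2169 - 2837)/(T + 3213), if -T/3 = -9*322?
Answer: -668/11907 ≈ -0.056101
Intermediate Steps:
T = 8694 (T = -(-27)*322 = -3*(-2898) = 8694)
(2169 - 2837)/(T + 3213) = (2169 - 2837)/(8694 + 3213) = -668/11907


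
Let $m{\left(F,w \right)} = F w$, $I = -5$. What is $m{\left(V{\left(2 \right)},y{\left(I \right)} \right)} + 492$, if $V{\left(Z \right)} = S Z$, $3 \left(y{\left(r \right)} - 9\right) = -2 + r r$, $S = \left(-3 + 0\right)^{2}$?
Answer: $792$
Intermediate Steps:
$S = 9$ ($S = \left(-3\right)^{2} = 9$)
$y{\left(r \right)} = \frac{25}{3} + \frac{r^{2}}{3}$ ($y{\left(r \right)} = 9 + \frac{-2 + r r}{3} = 9 + \frac{-2 + r^{2}}{3} = 9 + \left(- \frac{2}{3} + \frac{r^{2}}{3}\right) = \frac{25}{3} + \frac{r^{2}}{3}$)
$V{\left(Z \right)} = 9 Z$
$m{\left(V{\left(2 \right)},y{\left(I \right)} \right)} + 492 = 9 \cdot 2 \left(\frac{25}{3} + \frac{\left(-5\right)^{2}}{3}\right) + 492 = 18 \left(\frac{25}{3} + \frac{1}{3} \cdot 25\right) + 492 = 18 \left(\frac{25}{3} + \frac{25}{3}\right) + 492 = 18 \cdot \frac{50}{3} + 492 = 300 + 492 = 792$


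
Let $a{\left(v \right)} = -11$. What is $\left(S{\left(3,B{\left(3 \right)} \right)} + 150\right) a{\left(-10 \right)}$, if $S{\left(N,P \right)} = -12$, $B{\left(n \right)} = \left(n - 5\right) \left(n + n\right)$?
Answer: $-1518$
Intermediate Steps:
$B{\left(n \right)} = 2 n \left(-5 + n\right)$ ($B{\left(n \right)} = \left(-5 + n\right) 2 n = 2 n \left(-5 + n\right)$)
$\left(S{\left(3,B{\left(3 \right)} \right)} + 150\right) a{\left(-10 \right)} = \left(-12 + 150\right) \left(-11\right) = 138 \left(-11\right) = -1518$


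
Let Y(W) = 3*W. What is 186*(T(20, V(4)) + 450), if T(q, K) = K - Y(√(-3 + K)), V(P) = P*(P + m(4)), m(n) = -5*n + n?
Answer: 74772 - 558*I*√51 ≈ 74772.0 - 3984.9*I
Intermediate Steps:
m(n) = -4*n
V(P) = P*(-16 + P) (V(P) = P*(P - 4*4) = P*(P - 16) = P*(-16 + P))
T(q, K) = K - 3*√(-3 + K)
186*(T(20, V(4)) + 450) = 186*((4*(-16 + 4) - 3*√(-3 + 4*(-16 + 4))) + 450) = 186*((4*(-12) - 3*√(-3 + 4*(-12))) + 450) = 186*((-48 - 3*√(-3 - 48)) + 450) = 186*((-48 - 3*I*√51) + 450) = 186*(402 - 3*I*√51) = 74772 - 558*I*√51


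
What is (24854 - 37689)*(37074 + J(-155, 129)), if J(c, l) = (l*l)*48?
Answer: -10728032070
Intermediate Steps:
J(c, l) = 48*l² (J(c, l) = l²*48 = 48*l²)
(24854 - 37689)*(37074 + J(-155, 129)) = (24854 - 37689)*(37074 + 48*129²) = -12835*(37074 + 48*16641) = -12835*(37074 + 798768) = -12835*835842 = -10728032070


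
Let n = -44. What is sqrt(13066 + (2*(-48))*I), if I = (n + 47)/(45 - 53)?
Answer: sqrt(13102) ≈ 114.46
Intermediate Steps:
I = -3/8 (I = (-44 + 47)/(45 - 53) = 3/(-8) = 3*(-1/8) = -3/8 ≈ -0.37500)
sqrt(13066 + (2*(-48))*I) = sqrt(13066 + (2*(-48))*(-3/8)) = sqrt(13066 - 96*(-3/8)) = sqrt(13066 + 36) = sqrt(13102)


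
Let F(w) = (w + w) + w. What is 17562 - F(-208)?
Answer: 18186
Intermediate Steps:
F(w) = 3*w (F(w) = 2*w + w = 3*w)
17562 - F(-208) = 17562 - 3*(-208) = 17562 - 1*(-624) = 17562 + 624 = 18186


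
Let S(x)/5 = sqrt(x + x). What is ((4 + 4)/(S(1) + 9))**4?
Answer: 136646656/923521 - 96583680*sqrt(2)/923521 ≈ 0.061402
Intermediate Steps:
S(x) = 5*sqrt(2)*sqrt(x) (S(x) = 5*sqrt(x + x) = 5*sqrt(2*x) = 5*(sqrt(2)*sqrt(x)) = 5*sqrt(2)*sqrt(x))
((4 + 4)/(S(1) + 9))**4 = ((4 + 4)/(5*sqrt(2)*sqrt(1) + 9))**4 = (8/(5*sqrt(2)*1 + 9))**4 = (8/(5*sqrt(2) + 9))**4 = (8/(9 + 5*sqrt(2)))**4 = 4096/(9 + 5*sqrt(2))**4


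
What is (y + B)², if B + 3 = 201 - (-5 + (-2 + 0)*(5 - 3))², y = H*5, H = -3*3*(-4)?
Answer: 88209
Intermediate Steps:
H = 36 (H = -9*(-4) = 36)
y = 180 (y = 36*5 = 180)
B = 117 (B = -3 + (201 - (-5 + (-2 + 0)*(5 - 3))²) = -3 + (201 - (-5 - 2*2)²) = -3 + (201 - (-5 - 4)²) = -3 + (201 - 1*(-9)²) = -3 + (201 - 1*81) = -3 + (201 - 81) = -3 + 120 = 117)
(y + B)² = (180 + 117)² = 297² = 88209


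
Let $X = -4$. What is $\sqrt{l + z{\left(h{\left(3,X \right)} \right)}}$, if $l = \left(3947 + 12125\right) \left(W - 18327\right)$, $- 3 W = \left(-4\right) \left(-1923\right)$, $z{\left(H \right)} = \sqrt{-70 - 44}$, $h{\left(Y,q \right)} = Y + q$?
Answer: $\sqrt{-335760152 + i \sqrt{114}} \approx 0.0002 + 18324.0 i$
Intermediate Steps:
$z{\left(H \right)} = i \sqrt{114}$ ($z{\left(H \right)} = \sqrt{-114} = i \sqrt{114}$)
$W = -2564$ ($W = - \frac{\left(-4\right) \left(-1923\right)}{3} = \left(- \frac{1}{3}\right) 7692 = -2564$)
$l = -335760152$ ($l = \left(3947 + 12125\right) \left(-2564 - 18327\right) = 16072 \left(-20891\right) = -335760152$)
$\sqrt{l + z{\left(h{\left(3,X \right)} \right)}} = \sqrt{-335760152 + i \sqrt{114}}$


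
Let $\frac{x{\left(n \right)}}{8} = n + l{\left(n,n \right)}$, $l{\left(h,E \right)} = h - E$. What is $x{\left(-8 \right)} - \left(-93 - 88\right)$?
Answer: $117$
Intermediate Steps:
$x{\left(n \right)} = 8 n$ ($x{\left(n \right)} = 8 \left(n + \left(n - n\right)\right) = 8 \left(n + 0\right) = 8 n$)
$x{\left(-8 \right)} - \left(-93 - 88\right) = 8 \left(-8\right) - \left(-93 - 88\right) = -64 - -181 = -64 + 181 = 117$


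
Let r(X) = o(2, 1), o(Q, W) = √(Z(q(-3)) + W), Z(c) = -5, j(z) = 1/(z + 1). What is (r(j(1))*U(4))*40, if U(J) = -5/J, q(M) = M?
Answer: -100*I ≈ -100.0*I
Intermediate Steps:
j(z) = 1/(1 + z)
o(Q, W) = √(-5 + W)
r(X) = 2*I (r(X) = √(-5 + 1) = √(-4) = 2*I)
(r(j(1))*U(4))*40 = ((2*I)*(-5/4))*40 = -5*I/2*40 = -100*I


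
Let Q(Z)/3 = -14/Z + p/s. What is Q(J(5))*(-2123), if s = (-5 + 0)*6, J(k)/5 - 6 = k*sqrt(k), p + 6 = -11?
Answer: -4282091/890 + 89166*sqrt(5)/89 ≈ -2571.1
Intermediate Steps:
p = -17 (p = -6 - 11 = -17)
J(k) = 30 + 5*k**(3/2) (J(k) = 30 + 5*(k*sqrt(k)) = 30 + 5*k**(3/2))
s = -30 (s = -5*6 = -30)
Q(Z) = 17/10 - 42/Z (Q(Z) = 3*(-14/Z - 17/(-30)) = 3*(-14/Z - 17*(-1/30)) = 3*(-14/Z + 17/30) = 3*(17/30 - 14/Z) = 17/10 - 42/Z)
Q(J(5))*(-2123) = (17/10 - 42/(30 + 5*5**(3/2)))*(-2123) = (17/10 - 42/(30 + 5*(5*sqrt(5))))*(-2123) = (17/10 - 42/(30 + 25*sqrt(5)))*(-2123) = -36091/10 + 89166/(30 + 25*sqrt(5))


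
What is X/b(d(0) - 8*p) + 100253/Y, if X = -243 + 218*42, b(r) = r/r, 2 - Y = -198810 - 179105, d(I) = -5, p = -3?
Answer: 3368474474/377917 ≈ 8913.3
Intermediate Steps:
Y = 377917 (Y = 2 - (-198810 - 179105) = 2 - 1*(-377915) = 2 + 377915 = 377917)
b(r) = 1
X = 8913 (X = -243 + 9156 = 8913)
X/b(d(0) - 8*p) + 100253/Y = 8913/1 + 100253/377917 = 8913*1 + 100253*(1/377917) = 8913 + 100253/377917 = 3368474474/377917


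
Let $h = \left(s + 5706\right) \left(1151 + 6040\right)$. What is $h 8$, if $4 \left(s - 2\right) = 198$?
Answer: $331217460$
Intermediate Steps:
$s = \frac{103}{2}$ ($s = 2 + \frac{1}{4} \cdot 198 = 2 + \frac{99}{2} = \frac{103}{2} \approx 51.5$)
$h = \frac{82804365}{2}$ ($h = \left(\frac{103}{2} + 5706\right) \left(1151 + 6040\right) = \frac{11515}{2} \cdot 7191 = \frac{82804365}{2} \approx 4.1402 \cdot 10^{7}$)
$h 8 = \frac{82804365}{2} \cdot 8 = 331217460$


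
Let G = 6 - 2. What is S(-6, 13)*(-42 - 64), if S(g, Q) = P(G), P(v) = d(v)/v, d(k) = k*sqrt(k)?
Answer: -212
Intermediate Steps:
d(k) = k**(3/2)
G = 4
P(v) = sqrt(v) (P(v) = v**(3/2)/v = sqrt(v))
S(g, Q) = 2 (S(g, Q) = sqrt(4) = 2)
S(-6, 13)*(-42 - 64) = 2*(-42 - 64) = 2*(-106) = -212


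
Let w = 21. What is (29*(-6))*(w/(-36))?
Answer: 203/2 ≈ 101.50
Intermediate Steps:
(29*(-6))*(w/(-36)) = (29*(-6))*(21/(-36)) = -3654*(-1)/36 = -174*(-7/12) = 203/2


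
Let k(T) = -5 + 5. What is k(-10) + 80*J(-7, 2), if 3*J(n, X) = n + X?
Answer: -400/3 ≈ -133.33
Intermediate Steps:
J(n, X) = X/3 + n/3 (J(n, X) = (n + X)/3 = (X + n)/3 = X/3 + n/3)
k(T) = 0
k(-10) + 80*J(-7, 2) = 0 + 80*((⅓)*2 + (⅓)*(-7)) = 0 + 80*(⅔ - 7/3) = 0 + 80*(-5/3) = 0 - 400/3 = -400/3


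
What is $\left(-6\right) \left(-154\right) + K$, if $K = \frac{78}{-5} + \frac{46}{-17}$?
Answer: $\frac{76984}{85} \approx 905.69$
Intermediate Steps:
$K = - \frac{1556}{85}$ ($K = 78 \left(- \frac{1}{5}\right) + 46 \left(- \frac{1}{17}\right) = - \frac{78}{5} - \frac{46}{17} = - \frac{1556}{85} \approx -18.306$)
$\left(-6\right) \left(-154\right) + K = \left(-6\right) \left(-154\right) - \frac{1556}{85} = 924 - \frac{1556}{85} = \frac{76984}{85}$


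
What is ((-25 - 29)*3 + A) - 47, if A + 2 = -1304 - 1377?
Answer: -2892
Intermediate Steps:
A = -2683 (A = -2 + (-1304 - 1377) = -2 - 2681 = -2683)
((-25 - 29)*3 + A) - 47 = ((-25 - 29)*3 - 2683) - 47 = (-54*3 - 2683) - 47 = (-162 - 2683) - 47 = -2845 - 47 = -2892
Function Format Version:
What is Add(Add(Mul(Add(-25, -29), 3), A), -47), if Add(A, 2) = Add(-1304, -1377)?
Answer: -2892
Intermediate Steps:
A = -2683 (A = Add(-2, Add(-1304, -1377)) = Add(-2, -2681) = -2683)
Add(Add(Mul(Add(-25, -29), 3), A), -47) = Add(Add(Mul(Add(-25, -29), 3), -2683), -47) = Add(Add(Mul(-54, 3), -2683), -47) = Add(Add(-162, -2683), -47) = Add(-2845, -47) = -2892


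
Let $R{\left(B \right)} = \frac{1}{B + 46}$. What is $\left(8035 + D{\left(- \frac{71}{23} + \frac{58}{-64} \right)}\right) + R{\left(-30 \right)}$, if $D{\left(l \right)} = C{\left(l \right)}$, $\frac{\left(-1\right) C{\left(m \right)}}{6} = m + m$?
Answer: $\frac{2974537}{368} \approx 8083.0$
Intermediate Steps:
$R{\left(B \right)} = \frac{1}{46 + B}$
$C{\left(m \right)} = - 12 m$ ($C{\left(m \right)} = - 6 \left(m + m\right) = - 6 \cdot 2 m = - 12 m$)
$D{\left(l \right)} = - 12 l$
$\left(8035 + D{\left(- \frac{71}{23} + \frac{58}{-64} \right)}\right) + R{\left(-30 \right)} = \left(8035 - 12 \left(- \frac{71}{23} + \frac{58}{-64}\right)\right) + \frac{1}{46 - 30} = \left(8035 - 12 \left(\left(-71\right) \frac{1}{23} + 58 \left(- \frac{1}{64}\right)\right)\right) + \frac{1}{16} = \left(8035 - 12 \left(- \frac{71}{23} - \frac{29}{32}\right)\right) + \frac{1}{16} = \left(8035 - - \frac{8817}{184}\right) + \frac{1}{16} = \left(8035 + \frac{8817}{184}\right) + \frac{1}{16} = \frac{1487257}{184} + \frac{1}{16} = \frac{2974537}{368}$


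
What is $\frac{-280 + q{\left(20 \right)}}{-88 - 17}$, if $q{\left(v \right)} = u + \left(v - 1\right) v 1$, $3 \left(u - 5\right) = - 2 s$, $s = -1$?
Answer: $- \frac{317}{315} \approx -1.0063$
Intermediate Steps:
$u = \frac{17}{3}$ ($u = 5 + \frac{\left(-2\right) \left(-1\right)}{3} = 5 + \frac{1}{3} \cdot 2 = 5 + \frac{2}{3} = \frac{17}{3} \approx 5.6667$)
$q{\left(v \right)} = \frac{17}{3} + v \left(-1 + v\right)$ ($q{\left(v \right)} = \frac{17}{3} + \left(v - 1\right) v 1 = \frac{17}{3} + \left(-1 + v\right) v 1 = \frac{17}{3} + v \left(-1 + v\right) 1 = \frac{17}{3} + v \left(-1 + v\right)$)
$\frac{-280 + q{\left(20 \right)}}{-88 - 17} = \frac{-280 + \left(\frac{17}{3} + 20^{2} - 20\right)}{-88 - 17} = \frac{-280 + \left(\frac{17}{3} + 400 - 20\right)}{-105} = \left(-280 + \frac{1157}{3}\right) \left(- \frac{1}{105}\right) = \frac{317}{3} \left(- \frac{1}{105}\right) = - \frac{317}{315}$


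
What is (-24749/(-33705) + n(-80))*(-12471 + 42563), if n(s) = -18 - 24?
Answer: -41853789212/33705 ≈ -1.2418e+6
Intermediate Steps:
n(s) = -42
(-24749/(-33705) + n(-80))*(-12471 + 42563) = (-24749/(-33705) - 42)*(-12471 + 42563) = (-24749*(-1/33705) - 42)*30092 = (24749/33705 - 42)*30092 = -1390861/33705*30092 = -41853789212/33705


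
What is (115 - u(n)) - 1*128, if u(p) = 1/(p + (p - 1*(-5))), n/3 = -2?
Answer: -90/7 ≈ -12.857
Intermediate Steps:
n = -6 (n = 3*(-2) = -6)
u(p) = 1/(5 + 2*p) (u(p) = 1/(p + (p + 5)) = 1/(p + (5 + p)) = 1/(5 + 2*p))
(115 - u(n)) - 1*128 = (115 - 1/(5 + 2*(-6))) - 1*128 = (115 - 1/(5 - 12)) - 128 = (115 - 1/(-7)) - 128 = (115 - 1*(-1/7)) - 128 = (115 + 1/7) - 128 = 806/7 - 128 = -90/7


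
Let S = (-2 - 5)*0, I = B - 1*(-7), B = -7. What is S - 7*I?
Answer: 0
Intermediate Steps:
I = 0 (I = -7 - 1*(-7) = -7 + 7 = 0)
S = 0 (S = -7*0 = 0)
S - 7*I = 0 - 7*0 = 0 + 0 = 0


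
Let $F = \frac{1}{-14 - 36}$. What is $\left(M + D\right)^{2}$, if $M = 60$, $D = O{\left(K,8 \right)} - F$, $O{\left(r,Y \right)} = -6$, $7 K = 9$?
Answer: $\frac{7295401}{2500} \approx 2918.2$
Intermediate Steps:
$K = \frac{9}{7}$ ($K = \frac{1}{7} \cdot 9 = \frac{9}{7} \approx 1.2857$)
$F = - \frac{1}{50}$ ($F = \frac{1}{-50} = - \frac{1}{50} \approx -0.02$)
$D = - \frac{299}{50}$ ($D = -6 - - \frac{1}{50} = -6 + \frac{1}{50} = - \frac{299}{50} \approx -5.98$)
$\left(M + D\right)^{2} = \left(60 - \frac{299}{50}\right)^{2} = \left(\frac{2701}{50}\right)^{2} = \frac{7295401}{2500}$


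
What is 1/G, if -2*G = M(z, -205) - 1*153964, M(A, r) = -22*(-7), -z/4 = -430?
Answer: 1/76905 ≈ 1.3003e-5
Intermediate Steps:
z = 1720 (z = -4*(-430) = 1720)
M(A, r) = 154
G = 76905 (G = -(154 - 1*153964)/2 = -(154 - 153964)/2 = -½*(-153810) = 76905)
1/G = 1/76905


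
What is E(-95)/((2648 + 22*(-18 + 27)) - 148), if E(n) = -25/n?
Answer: 5/51262 ≈ 9.7538e-5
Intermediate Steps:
E(-95)/((2648 + 22*(-18 + 27)) - 148) = (-25/(-95))/((2648 + 22*(-18 + 27)) - 148) = (-25*(-1/95))/((2648 + 22*9) - 148) = 5/(19*((2648 + 198) - 148)) = 5/(19*(2846 - 148)) = (5/19)/2698 = (5/19)*(1/2698) = 5/51262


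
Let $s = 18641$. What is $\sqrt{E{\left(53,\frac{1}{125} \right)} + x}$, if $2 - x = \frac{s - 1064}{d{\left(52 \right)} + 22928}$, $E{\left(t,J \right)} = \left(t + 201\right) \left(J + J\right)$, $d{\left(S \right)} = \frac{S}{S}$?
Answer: $\frac{\sqrt{193406841085}}{191075} \approx 2.3016$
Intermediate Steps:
$d{\left(S \right)} = 1$
$E{\left(t,J \right)} = 2 J \left(201 + t\right)$ ($E{\left(t,J \right)} = \left(201 + t\right) 2 J = 2 J \left(201 + t\right)$)
$x = \frac{9427}{7643}$ ($x = 2 - \frac{18641 - 1064}{1 + 22928} = 2 - \frac{17577}{22929} = 2 - 17577 \cdot \frac{1}{22929} = 2 - \frac{5859}{7643} = \frac{9427}{7643} \approx 1.2334$)
$\sqrt{E{\left(53,\frac{1}{125} \right)} + x} = \sqrt{\frac{2 \left(201 + 53\right)}{125} + \frac{9427}{7643}} = \sqrt{2 \cdot \frac{1}{125} \cdot 254 + \frac{9427}{7643}} = \sqrt{\frac{508}{125} + \frac{9427}{7643}} = \sqrt{\frac{5061019}{955375}} = \frac{\sqrt{193406841085}}{191075}$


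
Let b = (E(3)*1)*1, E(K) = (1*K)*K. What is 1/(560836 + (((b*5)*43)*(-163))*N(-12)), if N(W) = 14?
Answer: -1/3854834 ≈ -2.5941e-7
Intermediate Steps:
E(K) = K² (E(K) = K*K = K²)
b = 9 (b = (3²*1)*1 = (9*1)*1 = 9*1 = 9)
1/(560836 + (((b*5)*43)*(-163))*N(-12)) = 1/(560836 + (((9*5)*43)*(-163))*14) = 1/(560836 + ((45*43)*(-163))*14) = 1/(560836 + (1935*(-163))*14) = 1/(560836 - 315405*14) = 1/(560836 - 4415670) = 1/(-3854834) = -1/3854834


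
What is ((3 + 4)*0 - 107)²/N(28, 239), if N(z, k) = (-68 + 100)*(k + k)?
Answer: 11449/15296 ≈ 0.74850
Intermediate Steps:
N(z, k) = 64*k (N(z, k) = 32*(2*k) = 64*k)
((3 + 4)*0 - 107)²/N(28, 239) = ((3 + 4)*0 - 107)²/((64*239)) = (7*0 - 107)²/15296 = (0 - 107)²*(1/15296) = (-107)²*(1/15296) = 11449*(1/15296) = 11449/15296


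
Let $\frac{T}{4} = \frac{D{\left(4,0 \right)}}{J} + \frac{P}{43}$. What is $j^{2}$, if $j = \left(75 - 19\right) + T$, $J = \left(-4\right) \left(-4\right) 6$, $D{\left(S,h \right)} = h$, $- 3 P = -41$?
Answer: $\frac{54582544}{16641} \approx 3280.0$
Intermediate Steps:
$P = \frac{41}{3}$ ($P = \left(- \frac{1}{3}\right) \left(-41\right) = \frac{41}{3} \approx 13.667$)
$J = 96$ ($J = 16 \cdot 6 = 96$)
$T = \frac{164}{129}$ ($T = 4 \left(\frac{0}{96} + \frac{41}{3 \cdot 43}\right) = 4 \left(0 \cdot \frac{1}{96} + \frac{41}{3} \cdot \frac{1}{43}\right) = 4 \left(0 + \frac{41}{129}\right) = 4 \cdot \frac{41}{129} = \frac{164}{129} \approx 1.2713$)
$j = \frac{7388}{129}$ ($j = \left(75 - 19\right) + \frac{164}{129} = 56 + \frac{164}{129} = \frac{7388}{129} \approx 57.271$)
$j^{2} = \left(\frac{7388}{129}\right)^{2} = \frac{54582544}{16641}$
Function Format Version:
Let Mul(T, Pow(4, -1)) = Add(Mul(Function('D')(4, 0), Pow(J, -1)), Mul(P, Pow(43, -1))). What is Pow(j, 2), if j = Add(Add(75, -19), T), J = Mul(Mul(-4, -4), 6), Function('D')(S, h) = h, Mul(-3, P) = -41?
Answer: Rational(54582544, 16641) ≈ 3280.0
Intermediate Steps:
P = Rational(41, 3) (P = Mul(Rational(-1, 3), -41) = Rational(41, 3) ≈ 13.667)
J = 96 (J = Mul(16, 6) = 96)
T = Rational(164, 129) (T = Mul(4, Add(Mul(0, Pow(96, -1)), Mul(Rational(41, 3), Pow(43, -1)))) = Mul(4, Add(Mul(0, Rational(1, 96)), Mul(Rational(41, 3), Rational(1, 43)))) = Mul(4, Add(0, Rational(41, 129))) = Mul(4, Rational(41, 129)) = Rational(164, 129) ≈ 1.2713)
j = Rational(7388, 129) (j = Add(Add(75, -19), Rational(164, 129)) = Add(56, Rational(164, 129)) = Rational(7388, 129) ≈ 57.271)
Pow(j, 2) = Pow(Rational(7388, 129), 2) = Rational(54582544, 16641)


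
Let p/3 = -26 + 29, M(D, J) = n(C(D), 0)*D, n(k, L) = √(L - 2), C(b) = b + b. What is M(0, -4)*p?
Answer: 0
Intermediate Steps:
C(b) = 2*b
n(k, L) = √(-2 + L)
M(D, J) = I*D*√2 (M(D, J) = √(-2 + 0)*D = √(-2)*D = (I*√2)*D = I*D*√2)
p = 9 (p = 3*(-26 + 29) = 3*3 = 9)
M(0, -4)*p = (I*0*√2)*9 = 0*9 = 0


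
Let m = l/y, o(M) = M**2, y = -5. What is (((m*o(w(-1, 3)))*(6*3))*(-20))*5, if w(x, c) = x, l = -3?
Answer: -1080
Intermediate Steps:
m = 3/5 (m = -3/(-5) = -3*(-1/5) = 3/5 ≈ 0.60000)
(((m*o(w(-1, 3)))*(6*3))*(-20))*5 = ((((3/5)*(-1)**2)*(6*3))*(-20))*5 = ((((3/5)*1)*18)*(-20))*5 = (((3/5)*18)*(-20))*5 = ((54/5)*(-20))*5 = -216*5 = -1080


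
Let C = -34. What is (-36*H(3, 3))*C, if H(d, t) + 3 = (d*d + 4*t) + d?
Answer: 25704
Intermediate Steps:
H(d, t) = -3 + d + d**2 + 4*t (H(d, t) = -3 + ((d*d + 4*t) + d) = -3 + ((d**2 + 4*t) + d) = -3 + (d + d**2 + 4*t) = -3 + d + d**2 + 4*t)
(-36*H(3, 3))*C = -36*(-3 + 3 + 3**2 + 4*3)*(-34) = -36*(-3 + 3 + 9 + 12)*(-34) = -36*21*(-34) = -756*(-34) = 25704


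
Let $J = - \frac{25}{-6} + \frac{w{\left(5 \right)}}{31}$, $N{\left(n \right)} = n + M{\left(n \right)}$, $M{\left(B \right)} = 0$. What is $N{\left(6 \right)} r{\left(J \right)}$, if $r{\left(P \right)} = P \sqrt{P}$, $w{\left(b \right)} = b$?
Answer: $\frac{805 \sqrt{149730}}{5766} \approx 54.023$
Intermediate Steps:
$N{\left(n \right)} = n$ ($N{\left(n \right)} = n + 0 = n$)
$J = \frac{805}{186}$ ($J = - \frac{25}{-6} + \frac{5}{31} = \left(-25\right) \left(- \frac{1}{6}\right) + 5 \cdot \frac{1}{31} = \frac{25}{6} + \frac{5}{31} = \frac{805}{186} \approx 4.328$)
$r{\left(P \right)} = P^{\frac{3}{2}}$
$N{\left(6 \right)} r{\left(J \right)} = 6 \left(\frac{805}{186}\right)^{\frac{3}{2}} = 6 \frac{805 \sqrt{149730}}{34596} = \frac{805 \sqrt{149730}}{5766}$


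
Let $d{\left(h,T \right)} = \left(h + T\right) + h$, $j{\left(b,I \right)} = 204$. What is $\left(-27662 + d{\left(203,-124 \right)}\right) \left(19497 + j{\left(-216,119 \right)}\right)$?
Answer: $-539413380$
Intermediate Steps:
$d{\left(h,T \right)} = T + 2 h$ ($d{\left(h,T \right)} = \left(T + h\right) + h = T + 2 h$)
$\left(-27662 + d{\left(203,-124 \right)}\right) \left(19497 + j{\left(-216,119 \right)}\right) = \left(-27662 + \left(-124 + 2 \cdot 203\right)\right) \left(19497 + 204\right) = \left(-27662 + \left(-124 + 406\right)\right) 19701 = \left(-27662 + 282\right) 19701 = \left(-27380\right) 19701 = -539413380$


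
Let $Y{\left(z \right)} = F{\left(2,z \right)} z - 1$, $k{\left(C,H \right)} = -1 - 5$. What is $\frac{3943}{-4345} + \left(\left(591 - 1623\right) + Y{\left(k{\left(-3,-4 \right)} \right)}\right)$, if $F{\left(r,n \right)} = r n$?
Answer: $- \frac{4179488}{4345} \approx -961.91$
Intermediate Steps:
$k{\left(C,H \right)} = -6$
$F{\left(r,n \right)} = n r$
$Y{\left(z \right)} = -1 + 2 z^{2}$ ($Y{\left(z \right)} = z 2 z - 1 = 2 z z - 1 = 2 z^{2} - 1 = -1 + 2 z^{2}$)
$\frac{3943}{-4345} + \left(\left(591 - 1623\right) + Y{\left(k{\left(-3,-4 \right)} \right)}\right) = \frac{3943}{-4345} + \left(\left(591 - 1623\right) - \left(1 - 2 \left(-6\right)^{2}\right)\right) = 3943 \left(- \frac{1}{4345}\right) + \left(-1032 + \left(-1 + 2 \cdot 36\right)\right) = - \frac{3943}{4345} + \left(-1032 + \left(-1 + 72\right)\right) = - \frac{3943}{4345} + \left(-1032 + 71\right) = - \frac{3943}{4345} - 961 = - \frac{4179488}{4345}$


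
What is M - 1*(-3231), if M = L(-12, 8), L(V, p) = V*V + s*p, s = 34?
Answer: 3647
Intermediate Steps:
L(V, p) = V² + 34*p (L(V, p) = V*V + 34*p = V² + 34*p)
M = 416 (M = (-12)² + 34*8 = 144 + 272 = 416)
M - 1*(-3231) = 416 - 1*(-3231) = 416 + 3231 = 3647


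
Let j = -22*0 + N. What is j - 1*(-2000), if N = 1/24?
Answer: 48001/24 ≈ 2000.0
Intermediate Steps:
N = 1/24 ≈ 0.041667
j = 1/24 (j = -22*0 + 1/24 = 0 + 1/24 = 1/24 ≈ 0.041667)
j - 1*(-2000) = 1/24 - 1*(-2000) = 1/24 + 2000 = 48001/24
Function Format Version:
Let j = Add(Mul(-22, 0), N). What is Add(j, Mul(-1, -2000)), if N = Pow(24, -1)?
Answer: Rational(48001, 24) ≈ 2000.0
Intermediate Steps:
N = Rational(1, 24) ≈ 0.041667
j = Rational(1, 24) (j = Add(Mul(-22, 0), Rational(1, 24)) = Add(0, Rational(1, 24)) = Rational(1, 24) ≈ 0.041667)
Add(j, Mul(-1, -2000)) = Add(Rational(1, 24), Mul(-1, -2000)) = Add(Rational(1, 24), 2000) = Rational(48001, 24)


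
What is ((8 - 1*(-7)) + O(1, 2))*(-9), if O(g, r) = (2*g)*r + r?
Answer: -189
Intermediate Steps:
O(g, r) = r + 2*g*r (O(g, r) = 2*g*r + r = r + 2*g*r)
((8 - 1*(-7)) + O(1, 2))*(-9) = ((8 - 1*(-7)) + 2*(1 + 2*1))*(-9) = ((8 + 7) + 2*(1 + 2))*(-9) = (15 + 2*3)*(-9) = (15 + 6)*(-9) = 21*(-9) = -189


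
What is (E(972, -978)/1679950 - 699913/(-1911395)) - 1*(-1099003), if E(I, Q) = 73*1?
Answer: 705790518869443387/642209606050 ≈ 1.0990e+6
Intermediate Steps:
E(I, Q) = 73
(E(972, -978)/1679950 - 699913/(-1911395)) - 1*(-1099003) = (73/1679950 - 699913/(-1911395)) - 1*(-1099003) = (73*(1/1679950) - 699913*(-1/1911395)) + 1099003 = (73/1679950 + 699913/1911395) + 1099003 = 235191675237/642209606050 + 1099003 = 705790518869443387/642209606050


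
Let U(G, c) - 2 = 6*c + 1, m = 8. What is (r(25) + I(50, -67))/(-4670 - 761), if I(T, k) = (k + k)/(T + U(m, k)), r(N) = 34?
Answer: -12000/1895419 ≈ -0.0063311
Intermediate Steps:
U(G, c) = 3 + 6*c (U(G, c) = 2 + (6*c + 1) = 2 + (1 + 6*c) = 3 + 6*c)
I(T, k) = 2*k/(3 + T + 6*k) (I(T, k) = (k + k)/(T + (3 + 6*k)) = (2*k)/(3 + T + 6*k) = 2*k/(3 + T + 6*k))
(r(25) + I(50, -67))/(-4670 - 761) = (34 + 2*(-67)/(3 + 50 + 6*(-67)))/(-4670 - 761) = (34 + 2*(-67)/(3 + 50 - 402))/(-5431) = (34 + 2*(-67)/(-349))*(-1/5431) = (34 + 2*(-67)*(-1/349))*(-1/5431) = (34 + 134/349)*(-1/5431) = (12000/349)*(-1/5431) = -12000/1895419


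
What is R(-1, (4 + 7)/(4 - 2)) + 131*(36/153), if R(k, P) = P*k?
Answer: 861/34 ≈ 25.324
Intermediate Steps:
R(-1, (4 + 7)/(4 - 2)) + 131*(36/153) = ((4 + 7)/(4 - 2))*(-1) + 131*(36/153) = (11/2)*(-1) + 131*(36*(1/153)) = (11*(½))*(-1) + 131*(4/17) = (11/2)*(-1) + 524/17 = -11/2 + 524/17 = 861/34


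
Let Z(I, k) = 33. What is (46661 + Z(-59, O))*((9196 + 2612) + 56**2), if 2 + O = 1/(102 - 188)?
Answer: 697795136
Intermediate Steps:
O = -173/86 (O = -2 + 1/(102 - 188) = -2 + 1/(-86) = -2 - 1/86 = -173/86 ≈ -2.0116)
(46661 + Z(-59, O))*((9196 + 2612) + 56**2) = (46661 + 33)*((9196 + 2612) + 56**2) = 46694*(11808 + 3136) = 46694*14944 = 697795136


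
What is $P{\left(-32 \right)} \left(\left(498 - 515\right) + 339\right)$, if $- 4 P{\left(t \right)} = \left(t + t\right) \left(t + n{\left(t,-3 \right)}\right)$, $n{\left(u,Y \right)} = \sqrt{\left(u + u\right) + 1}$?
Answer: $-164864 + 15456 i \sqrt{7} \approx -1.6486 \cdot 10^{5} + 40893.0 i$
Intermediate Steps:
$n{\left(u,Y \right)} = \sqrt{1 + 2 u}$ ($n{\left(u,Y \right)} = \sqrt{2 u + 1} = \sqrt{1 + 2 u}$)
$P{\left(t \right)} = - \frac{t \left(t + \sqrt{1 + 2 t}\right)}{2}$ ($P{\left(t \right)} = - \frac{\left(t + t\right) \left(t + \sqrt{1 + 2 t}\right)}{4} = - \frac{2 t \left(t + \sqrt{1 + 2 t}\right)}{4} = - \frac{t \left(t + \sqrt{1 + 2 t}\right)}{2}$)
$P{\left(-32 \right)} \left(\left(498 - 515\right) + 339\right) = \left(- \frac{1}{2}\right) \left(-32\right) \left(-32 + \sqrt{1 + 2 \left(-32\right)}\right) \left(\left(498 - 515\right) + 339\right) = \left(- \frac{1}{2}\right) \left(-32\right) \left(-32 + \sqrt{1 - 64}\right) \left(\left(498 - 515\right) + 339\right) = \left(- \frac{1}{2}\right) \left(-32\right) \left(-32 + \sqrt{-63}\right) \left(-17 + 339\right) = \left(- \frac{1}{2}\right) \left(-32\right) \left(-32 + 3 i \sqrt{7}\right) 322 = \left(-512 + 48 i \sqrt{7}\right) 322 = -164864 + 15456 i \sqrt{7}$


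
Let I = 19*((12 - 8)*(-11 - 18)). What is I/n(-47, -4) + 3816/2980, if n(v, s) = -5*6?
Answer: 33412/447 ≈ 74.747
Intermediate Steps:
I = -2204 (I = 19*(4*(-29)) = 19*(-116) = -2204)
n(v, s) = -30
I/n(-47, -4) + 3816/2980 = -2204/(-30) + 3816/2980 = -2204*(-1/30) + 3816*(1/2980) = 1102/15 + 954/745 = 33412/447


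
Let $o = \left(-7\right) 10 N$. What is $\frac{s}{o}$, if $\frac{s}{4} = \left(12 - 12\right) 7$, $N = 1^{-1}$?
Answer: $0$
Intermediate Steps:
$N = 1$
$o = -70$ ($o = \left(-7\right) 10 \cdot 1 = \left(-70\right) 1 = -70$)
$s = 0$ ($s = 4 \left(12 - 12\right) 7 = 4 \cdot 0 \cdot 7 = 4 \cdot 0 = 0$)
$\frac{s}{o} = \frac{0}{-70} = 0 \left(- \frac{1}{70}\right) = 0$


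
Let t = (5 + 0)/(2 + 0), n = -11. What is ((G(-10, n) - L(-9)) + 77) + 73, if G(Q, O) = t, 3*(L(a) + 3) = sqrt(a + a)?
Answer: 311/2 - I*sqrt(2) ≈ 155.5 - 1.4142*I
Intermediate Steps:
L(a) = -3 + sqrt(2)*sqrt(a)/3 (L(a) = -3 + sqrt(a + a)/3 = -3 + sqrt(2*a)/3 = -3 + (sqrt(2)*sqrt(a))/3 = -3 + sqrt(2)*sqrt(a)/3)
t = 5/2 ≈ 2.5000
G(Q, O) = 5/2
((G(-10, n) - L(-9)) + 77) + 73 = ((5/2 - (-3 + sqrt(2)*sqrt(-9)/3)) + 77) + 73 = ((5/2 - (-3 + sqrt(2)*(3*I)/3)) + 77) + 73 = ((5/2 - (-3 + I*sqrt(2))) + 77) + 73 = ((5/2 + (3 - I*sqrt(2))) + 77) + 73 = ((11/2 - I*sqrt(2)) + 77) + 73 = (165/2 - I*sqrt(2)) + 73 = 311/2 - I*sqrt(2)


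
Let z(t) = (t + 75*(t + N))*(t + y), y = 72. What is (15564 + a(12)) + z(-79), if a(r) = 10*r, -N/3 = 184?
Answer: 347512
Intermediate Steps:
N = -552 (N = -3*184 = -552)
z(t) = (-41400 + 76*t)*(72 + t) (z(t) = (t + 75*(t - 552))*(t + 72) = (t + 75*(-552 + t))*(72 + t) = (t + (-41400 + 75*t))*(72 + t) = (-41400 + 76*t)*(72 + t))
(15564 + a(12)) + z(-79) = (15564 + 10*12) + (-2980800 - 35928*(-79) + 76*(-79)**2) = (15564 + 120) + (-2980800 + 2838312 + 76*6241) = 15684 + (-2980800 + 2838312 + 474316) = 15684 + 331828 = 347512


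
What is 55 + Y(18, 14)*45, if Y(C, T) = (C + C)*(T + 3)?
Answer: 27595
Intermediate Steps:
Y(C, T) = 2*C*(3 + T) (Y(C, T) = (2*C)*(3 + T) = 2*C*(3 + T))
55 + Y(18, 14)*45 = 55 + (2*18*(3 + 14))*45 = 55 + (2*18*17)*45 = 55 + 612*45 = 55 + 27540 = 27595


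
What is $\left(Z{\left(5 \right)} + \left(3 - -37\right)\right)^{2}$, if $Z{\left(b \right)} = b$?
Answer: $2025$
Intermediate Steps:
$\left(Z{\left(5 \right)} + \left(3 - -37\right)\right)^{2} = \left(5 + \left(3 - -37\right)\right)^{2} = \left(5 + \left(3 + 37\right)\right)^{2} = \left(5 + 40\right)^{2} = 45^{2} = 2025$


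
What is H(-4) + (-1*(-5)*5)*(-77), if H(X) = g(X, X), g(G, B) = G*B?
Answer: -1909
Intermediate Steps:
g(G, B) = B*G
H(X) = X² (H(X) = X*X = X²)
H(-4) + (-1*(-5)*5)*(-77) = (-4)² + (-1*(-5)*5)*(-77) = 16 + (5*5)*(-77) = 16 + 25*(-77) = 16 - 1925 = -1909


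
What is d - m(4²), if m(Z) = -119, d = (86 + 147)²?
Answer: 54408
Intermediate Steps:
d = 54289 (d = 233² = 54289)
d - m(4²) = 54289 - 1*(-119) = 54289 + 119 = 54408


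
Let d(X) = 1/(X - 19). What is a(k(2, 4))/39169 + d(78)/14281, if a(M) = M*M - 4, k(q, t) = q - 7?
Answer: 17733328/33002976851 ≈ 0.00053732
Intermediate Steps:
k(q, t) = -7 + q
a(M) = -4 + M**2 (a(M) = M**2 - 4 = -4 + M**2)
d(X) = 1/(-19 + X)
a(k(2, 4))/39169 + d(78)/14281 = (-4 + (-7 + 2)**2)/39169 + 1/((-19 + 78)*14281) = (-4 + (-5)**2)*(1/39169) + (1/14281)/59 = (-4 + 25)*(1/39169) + (1/59)*(1/14281) = 21*(1/39169) + 1/842579 = 21/39169 + 1/842579 = 17733328/33002976851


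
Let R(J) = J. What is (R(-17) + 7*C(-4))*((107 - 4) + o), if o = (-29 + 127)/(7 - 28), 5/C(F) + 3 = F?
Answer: -6490/3 ≈ -2163.3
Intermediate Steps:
C(F) = 5/(-3 + F)
o = -14/3 (o = 98/(-21) = 98*(-1/21) = -14/3 ≈ -4.6667)
(R(-17) + 7*C(-4))*((107 - 4) + o) = (-17 + 7*(5/(-3 - 4)))*((107 - 4) - 14/3) = (-17 + 7*(5/(-7)))*(103 - 14/3) = (-17 + 7*(5*(-⅐)))*(295/3) = (-17 + 7*(-5/7))*(295/3) = (-17 - 5)*(295/3) = -22*295/3 = -6490/3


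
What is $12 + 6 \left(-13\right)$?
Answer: $-66$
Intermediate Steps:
$12 + 6 \left(-13\right) = 12 - 78 = -66$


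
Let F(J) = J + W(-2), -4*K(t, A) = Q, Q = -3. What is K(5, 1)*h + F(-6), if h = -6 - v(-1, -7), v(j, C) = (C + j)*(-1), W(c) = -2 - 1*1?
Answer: -39/2 ≈ -19.500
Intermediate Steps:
W(c) = -3 (W(c) = -2 - 1 = -3)
K(t, A) = 3/4 (K(t, A) = -1/4*(-3) = 3/4)
v(j, C) = -C - j
F(J) = -3 + J (F(J) = J - 3 = -3 + J)
h = -14 (h = -6 - (-1*(-7) - 1*(-1)) = -6 - (7 + 1) = -6 - 1*8 = -6 - 8 = -14)
K(5, 1)*h + F(-6) = (3/4)*(-14) + (-3 - 6) = -21/2 - 9 = -39/2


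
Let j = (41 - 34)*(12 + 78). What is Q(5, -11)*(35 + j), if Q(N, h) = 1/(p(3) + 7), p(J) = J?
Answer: 133/2 ≈ 66.500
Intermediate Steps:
j = 630 (j = 7*90 = 630)
Q(N, h) = ⅒ (Q(N, h) = 1/(3 + 7) = 1/10 = ⅒)
Q(5, -11)*(35 + j) = (35 + 630)/10 = (⅒)*665 = 133/2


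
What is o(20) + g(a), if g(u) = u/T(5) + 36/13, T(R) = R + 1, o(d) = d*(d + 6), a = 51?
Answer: 13813/26 ≈ 531.27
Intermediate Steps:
o(d) = d*(6 + d)
T(R) = 1 + R
g(u) = 36/13 + u/6 (g(u) = u/(1 + 5) + 36/13 = u/6 + 36*(1/13) = u*(⅙) + 36/13 = u/6 + 36/13 = 36/13 + u/6)
o(20) + g(a) = 20*(6 + 20) + (36/13 + (⅙)*51) = 20*26 + (36/13 + 17/2) = 520 + 293/26 = 13813/26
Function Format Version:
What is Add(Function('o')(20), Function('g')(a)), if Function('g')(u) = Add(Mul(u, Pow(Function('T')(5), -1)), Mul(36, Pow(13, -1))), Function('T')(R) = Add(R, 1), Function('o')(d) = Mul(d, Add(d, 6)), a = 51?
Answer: Rational(13813, 26) ≈ 531.27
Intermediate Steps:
Function('o')(d) = Mul(d, Add(6, d))
Function('T')(R) = Add(1, R)
Function('g')(u) = Add(Rational(36, 13), Mul(Rational(1, 6), u)) (Function('g')(u) = Add(Mul(u, Pow(Add(1, 5), -1)), Mul(36, Pow(13, -1))) = Add(Mul(u, Pow(6, -1)), Mul(36, Rational(1, 13))) = Add(Mul(u, Rational(1, 6)), Rational(36, 13)) = Add(Mul(Rational(1, 6), u), Rational(36, 13)) = Add(Rational(36, 13), Mul(Rational(1, 6), u)))
Add(Function('o')(20), Function('g')(a)) = Add(Mul(20, Add(6, 20)), Add(Rational(36, 13), Mul(Rational(1, 6), 51))) = Add(Mul(20, 26), Add(Rational(36, 13), Rational(17, 2))) = Add(520, Rational(293, 26)) = Rational(13813, 26)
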